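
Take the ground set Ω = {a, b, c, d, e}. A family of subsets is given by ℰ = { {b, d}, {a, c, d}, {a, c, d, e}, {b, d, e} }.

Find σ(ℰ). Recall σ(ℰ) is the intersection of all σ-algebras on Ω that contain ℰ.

|σ(ℰ)| = 16.  σ(ℰ) = { ∅, {b}, {d}, {e}, {a, c}, {b, d}, {b, e}, {d, e}, {a, b, c}, {a, c, d}, {a, c, e}, {b, d, e}, {a, b, c, d}, {a, b, c, e}, {a, c, d, e}, Ω }

Check:
Initial family (6 sets): { ∅, {b, d}, {a, c, d}, {b, d, e}, {a, c, d, e}, Ω }.
Round 1 (5 new):
  {b}  = ᶜ of {a, c, d, e}
  {a, c}  = ᶜ of {b, d, e}
  {b, e}  = ᶜ of {a, c, d}
  {a, c, e}  = ᶜ of {b, d}
  {a, b, c, d}  = {a, c, d} ∪ {b, d}
  — 11 sets.
Round 2 (3 new):
  {e}  = ᶜ of {a, b, c, d}
  {a, b, c}  = {b} ∪ {a, c}
  {a, b, c, e}  = {b, e} ∪ {a, c, e}
  — 14 sets.
Round 3. New:
  {d}  = ᶜ of {a, b, c, e}
  {d, e}  = ᶜ of {a, b, c}
  — 16 sets.
Round 4: no new sets; the family is a σ-algebra.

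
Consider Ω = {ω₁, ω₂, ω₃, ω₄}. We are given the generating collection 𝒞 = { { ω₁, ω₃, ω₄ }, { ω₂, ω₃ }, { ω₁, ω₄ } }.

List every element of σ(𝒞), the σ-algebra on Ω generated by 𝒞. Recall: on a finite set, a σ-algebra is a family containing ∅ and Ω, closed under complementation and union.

Answer: σ(𝒞) = { ∅, { ω₂ }, { ω₃ }, { ω₁, ω₄ }, { ω₂, ω₃ }, { ω₁, ω₂, ω₄ }, { ω₁, ω₃, ω₄ }, Ω }

Trace:
Initial family (5 sets): { ∅, { ω₁, ω₄ }, { ω₂, ω₃ }, { ω₁, ω₃, ω₄ }, Ω }.
Iteration 1 adds 1:
  { ω₂ }  = { ω₁, ω₃, ω₄ }ᶜ
  (now 6)
Iteration 2 (1 new):
  { ω₁, ω₂, ω₄ }  = { ω₂ } ∪ { ω₁, ω₄ }
  (now 7)
Iteration 3. New:
  { ω₃ }  = { ω₁, ω₂, ω₄ }ᶜ
  (now 8)
Iteration 4: closed — nothing new.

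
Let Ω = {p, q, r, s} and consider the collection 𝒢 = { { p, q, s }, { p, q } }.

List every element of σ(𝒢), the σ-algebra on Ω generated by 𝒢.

Start: 𝒢 ∪ {∅, Ω} = { ∅, { p, q }, { p, q, s }, Ω }.
Step 1: 2 new —
  { r }  = Ω∖{ p, q, s }
  { r, s }  = Ω∖{ p, q }
  — 6 sets.
Step 2: 1 new —
  { p, q, r }  = { r } ∪ { p, q }
  — 7 sets.
Step 3. New:
  { s }  = Ω∖{ p, q, r }
  — 8 sets.
Step 4: no new sets; the family is a σ-algebra.

|σ(𝒢)| = 8.  σ(𝒢) = { ∅, { r }, { s }, { p, q }, { r, s }, { p, q, r }, { p, q, s }, Ω }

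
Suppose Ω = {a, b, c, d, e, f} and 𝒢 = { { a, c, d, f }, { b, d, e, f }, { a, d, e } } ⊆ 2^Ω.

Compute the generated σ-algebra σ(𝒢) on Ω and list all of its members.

Take S₀ = 𝒢 ∪ {∅, Ω} = { {}, { a, d, e }, { a, c, d, f }, { b, d, e, f }, Ω }.
Pass 1 adds 5:
  { a, c }  = complement { b, d, e, f }
  { b, e }  = complement { a, c, d, f }
  { b, c, f }  = complement { a, d, e }
  { a, b, d, e, f }  = { a, d, e } ∪ { b, d, e, f }
  { a, c, d, e, f }  = { a, d, e } ∪ { a, c, d, f }
Pass 2 adds 9:
  { b }  = complement { a, c, d, e, f }
  { c }  = complement { a, b, d, e, f }
  { a, b, c, e }  = { b, e } ∪ { a, c }
  { a, b, c, f }  = { b, c, f } ∪ { a, c }
  { a, b, d, e }  = { a, d, e } ∪ { b, e }
  { a, c, d, e }  = { a, d, e } ∪ { a, c }
  { b, c, e, f }  = { b, e } ∪ { b, c, f }
  { a, b, c, d, f }  = { b, c, f } ∪ { a, c, d, f }
  { b, c, d, e, f }  = { b, c, f } ∪ { b, d, e, f }
Pass 3 adds 12:
  { a }  = complement { b, c, d, e, f }
  { e }  = complement { a, b, c, d, f }
  { a, d }  = complement { b, c, e, f }
  { b, c }  = { b } ∪ { c }
  { b, f }  = complement { a, c, d, e }
  { c, f }  = complement { a, b, d, e }
  { d, e }  = complement { a, b, c, f }
  { d, f }  = complement { a, b, c, e }
  { a, b, c }  = { b } ∪ { a, c }
  { b, c, e }  = { b, e } ∪ { c }
  { a, b, c, d, e }  = { b, e } ∪ { a, c, d, e }
  { a, b, c, e, f }  = { b, e } ∪ { a, b, c, f }
Pass 4 (25 new):
  { d }  = complement { a, b, c, e, f }
  { f }  = complement { a, b, c, d, e }
  { a, b }  = { b } ∪ { a }
  { a, e }  = { e } ∪ { a }
  { c, e }  = { e } ∪ { c }
  { a, b, d }  = { b } ∪ { a, d }
  { a, b, e }  = { b, e } ∪ { a }
  { a, b, f }  = { b, f } ∪ { a }
  { a, c, d }  = { c } ∪ { a, d }
  { a, c, e }  = { e } ∪ { a, c }
  { a, c, f }  = { a, c } ∪ { c, f }
  { a, d, f }  = complement { b, c, e }
  { b, d, e }  = { b, e } ∪ { d, e }
  { b, d, f }  = { b } ∪ { d, f }
  { b, e, f }  = { b, e } ∪ { b, f }
  { c, d, e }  = { d, e } ∪ { c }
  { c, d, f }  = { c } ∪ { d, f }
  { c, e, f }  = { e } ∪ { c, f }
  { d, e, f }  = complement { a, b, c }
  { a, b, c, d }  = { a, b, c } ∪ { a, d }
  { a, b, d, f }  = { b, f } ∪ { a, d }
  { a, d, e, f }  = complement { b, c }
  { b, c, d, e }  = { d, e } ∪ { b, c, e }
  { b, c, d, f }  = { b, c, f } ∪ { d, f }
  { c, d, e, f }  = { d, e } ∪ { c, f }
Pass 5. New:
  { a, f }  = complement { b, c, d, e }
  { b, d }  = { b } ∪ { d }
  { c, d }  = { c } ∪ { d }
  { e, f }  = complement { a, b, c, d }
  { a, e, f }  = { a, e } ∪ { f }
  { b, c, d }  = { b, c } ∪ { d }
  { a, b, e, f }  = { a, b } ∪ { b, e, f }
  { a, c, e, f }  = { a, c, f } ∪ { a, c, e }
Pass 6 adds nothing — fixpoint reached.

|σ(𝒢)| = 64.  σ(𝒢) = { {}, { a }, { b }, { c }, { d }, { e }, { f }, { a, b }, { a, c }, { a, d }, { a, e }, { a, f }, { b, c }, { b, d }, { b, e }, { b, f }, { c, d }, { c, e }, { c, f }, { d, e }, { d, f }, { e, f }, { a, b, c }, { a, b, d }, { a, b, e }, { a, b, f }, { a, c, d }, { a, c, e }, { a, c, f }, { a, d, e }, { a, d, f }, { a, e, f }, { b, c, d }, { b, c, e }, { b, c, f }, { b, d, e }, { b, d, f }, { b, e, f }, { c, d, e }, { c, d, f }, { c, e, f }, { d, e, f }, { a, b, c, d }, { a, b, c, e }, { a, b, c, f }, { a, b, d, e }, { a, b, d, f }, { a, b, e, f }, { a, c, d, e }, { a, c, d, f }, { a, c, e, f }, { a, d, e, f }, { b, c, d, e }, { b, c, d, f }, { b, c, e, f }, { b, d, e, f }, { c, d, e, f }, { a, b, c, d, e }, { a, b, c, d, f }, { a, b, c, e, f }, { a, b, d, e, f }, { a, c, d, e, f }, { b, c, d, e, f }, Ω }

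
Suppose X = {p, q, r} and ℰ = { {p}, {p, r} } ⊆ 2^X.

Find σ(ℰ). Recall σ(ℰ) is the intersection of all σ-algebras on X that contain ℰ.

σ(ℰ) = { {}, {p}, {q}, {r}, {p, q}, {p, r}, {q, r}, X }

Check:
Seed the family with ℰ together with ∅ and X: { {}, {p}, {p, r}, X }.
Iteration 1: +2 →
  {q}  = complement {p, r}
  {q, r}  = complement {p}
  — 6 sets.
Iteration 2 adds 1:
  {p, q}  = {q} ∪ {p}
  — 7 sets.
Iteration 3: 1 new —
  {r}  = complement {p, q}
  — 8 sets.
Iteration 4: no new sets; the family is a σ-algebra.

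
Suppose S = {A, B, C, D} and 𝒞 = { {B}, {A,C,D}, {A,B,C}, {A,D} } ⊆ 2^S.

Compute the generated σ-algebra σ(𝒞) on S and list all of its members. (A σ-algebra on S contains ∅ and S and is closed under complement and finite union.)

Answer: σ(𝒞) = { {}, {A}, {B}, {C}, {D}, {A,B}, {A,C}, {A,D}, {B,C}, {B,D}, {C,D}, {A,B,C}, {A,B,D}, {A,C,D}, {B,C,D}, S }

Working:
Start: 𝒞 ∪ {∅, S} = { {}, {B}, {A,D}, {A,B,C}, {A,C,D}, S }.
Round 1: 3 new —
  {D}  = {A,B,C}ᶜ
  {B,C}  = {A,D}ᶜ
  {A,B,D}  = {A,D} ∪ {B}
  (now 9)
Round 2. New:
  {C}  = {A,B,D}ᶜ
  {B,D}  = {B} ∪ {D}
  {B,C,D}  = {B,C} ∪ {D}
  (now 12)
Round 3: +3 →
  {A}  = {B,C,D}ᶜ
  {A,C}  = {B,D}ᶜ
  {C,D}  = {C} ∪ {D}
  (now 15)
Round 4: 1 new —
  {A,B}  = {C,D}ᶜ
  (now 16)
Round 5: already closed under ᶜ and ∪.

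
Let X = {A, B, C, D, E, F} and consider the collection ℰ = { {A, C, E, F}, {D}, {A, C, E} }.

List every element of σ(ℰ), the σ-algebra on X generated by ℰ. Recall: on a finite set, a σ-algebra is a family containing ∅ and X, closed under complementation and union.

|σ(ℰ)| = 16.  σ(ℰ) = { {}, {B}, {D}, {F}, {B, D}, {B, F}, {D, F}, {A, C, E}, {B, D, F}, {A, B, C, E}, {A, C, D, E}, {A, C, E, F}, {A, B, C, D, E}, {A, B, C, E, F}, {A, C, D, E, F}, X }

Check:
Seed the family with ℰ together with ∅ and X: { {}, {D}, {A, C, E}, {A, C, E, F}, X }.
Pass 1. New:
  {B, D}  = {A, C, E, F}ᶜ
  {B, D, F}  = {A, C, E}ᶜ
  {A, C, D, E}  = {D} ∪ {A, C, E}
  {A, B, C, E, F}  = {D}ᶜ
  {A, C, D, E, F}  = {A, C, E, F} ∪ {D}
  |family| = 10
Pass 2: +3 →
  {B}  = {A, C, D, E, F}ᶜ
  {B, F}  = {A, C, D, E}ᶜ
  {A, B, C, D, E}  = {A, C, E} ∪ {B, D}
  |family| = 13
Pass 3: 2 new —
  {F}  = {A, B, C, D, E}ᶜ
  {A, B, C, E}  = {A, C, E} ∪ {B}
  |family| = 15
Pass 4: +1 →
  {D, F}  = {A, B, C, E}ᶜ
  |family| = 16
After Pass 5 the family is unchanged; done.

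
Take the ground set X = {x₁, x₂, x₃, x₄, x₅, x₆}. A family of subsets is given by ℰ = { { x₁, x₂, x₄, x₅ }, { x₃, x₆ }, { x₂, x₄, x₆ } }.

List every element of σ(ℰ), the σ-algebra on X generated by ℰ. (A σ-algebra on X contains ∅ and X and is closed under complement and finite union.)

Take S₀ = ℰ ∪ {∅, X} = { {}, { x₃, x₆ }, { x₂, x₄, x₆ }, { x₁, x₂, x₄, x₅ }, X }.
Iteration 1. New:
  { x₁, x₃, x₅ }  = complement { x₂, x₄, x₆ }
  { x₂, x₃, x₄, x₆ }  = { x₂, x₄, x₆ } ∪ { x₃, x₆ }
  { x₁, x₂, x₄, x₅, x₆ }  = { x₂, x₄, x₆ } ∪ { x₁, x₂, x₄, x₅ }
  [8 total]
Iteration 2 adds 4:
  { x₃ }  = complement { x₁, x₂, x₄, x₅, x₆ }
  { x₁, x₅ }  = complement { x₂, x₃, x₄, x₆ }
  { x₁, x₃, x₅, x₆ }  = { x₁, x₃, x₅ } ∪ { x₃, x₆ }
  { x₁, x₂, x₃, x₄, x₅ }  = { x₁, x₃, x₅ } ∪ { x₁, x₂, x₄, x₅ }
  [12 total]
Iteration 3 adds 2:
  { x₆ }  = complement { x₁, x₂, x₃, x₄, x₅ }
  { x₂, x₄ }  = complement { x₁, x₃, x₅, x₆ }
  [14 total]
Iteration 4. New:
  { x₁, x₅, x₆ }  = { x₁, x₅ } ∪ { x₆ }
  { x₂, x₃, x₄ }  = { x₃ } ∪ { x₂, x₄ }
  [16 total]
Iteration 5 adds nothing — fixpoint reached.

Therefore σ(ℰ) = { {}, { x₃ }, { x₆ }, { x₁, x₅ }, { x₂, x₄ }, { x₃, x₆ }, { x₁, x₃, x₅ }, { x₁, x₅, x₆ }, { x₂, x₃, x₄ }, { x₂, x₄, x₆ }, { x₁, x₂, x₄, x₅ }, { x₁, x₃, x₅, x₆ }, { x₂, x₃, x₄, x₆ }, { x₁, x₂, x₃, x₄, x₅ }, { x₁, x₂, x₄, x₅, x₆ }, X } (|σ(ℰ)| = 16).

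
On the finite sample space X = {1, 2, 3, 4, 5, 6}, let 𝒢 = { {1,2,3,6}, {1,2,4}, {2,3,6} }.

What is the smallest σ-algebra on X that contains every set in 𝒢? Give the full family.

|σ(𝒢)| = 32.  σ(𝒢) = { ∅, {1}, {2}, {4}, {5}, {1,2}, {1,4}, {1,5}, {2,4}, {2,5}, {3,6}, {4,5}, {1,2,4}, {1,2,5}, {1,3,6}, {1,4,5}, {2,3,6}, {2,4,5}, {3,4,6}, {3,5,6}, {1,2,3,6}, {1,2,4,5}, {1,3,4,6}, {1,3,5,6}, {2,3,4,6}, {2,3,5,6}, {3,4,5,6}, {1,2,3,4,6}, {1,2,3,5,6}, {1,3,4,5,6}, {2,3,4,5,6}, X }

Trace:
Take S₀ = 𝒢 ∪ {∅, X} = { ∅, {1,2,4}, {2,3,6}, {1,2,3,6}, X }.
Pass 1: +4 →
  {4,5}  = {1,2,3,6}ᶜ
  {1,4,5}  = {2,3,6}ᶜ
  {3,5,6}  = {1,2,4}ᶜ
  {1,2,3,4,6}  = {1,2,3,6} ∪ {1,2,4}
  [9 total]
Pass 2: +7 →
  {5}  = {1,2,3,4,6}ᶜ
  {1,2,4,5}  = {1,4,5} ∪ {1,2,4}
  {2,3,5,6}  = {2,3,6} ∪ {3,5,6}
  {3,4,5,6}  = {4,5} ∪ {3,5,6}
  {1,2,3,5,6}  = {1,2,3,6} ∪ {3,5,6}
  {1,3,4,5,6}  = {1,4,5} ∪ {3,5,6}
  {2,3,4,5,6}  = {2,3,6} ∪ {4,5}
  [16 total]
Pass 3: 6 new —
  {1}  = {2,3,4,5,6}ᶜ
  {2}  = {1,3,4,5,6}ᶜ
  {4}  = {1,2,3,5,6}ᶜ
  {1,2}  = {3,4,5,6}ᶜ
  {1,4}  = {2,3,5,6}ᶜ
  {3,6}  = {1,2,4,5}ᶜ
  [22 total]
Pass 4: 10 new —
  {1,5}  = {1} ∪ {5}
  {2,4}  = {2} ∪ {4}
  {2,5}  = {2} ∪ {5}
  {1,2,5}  = {1,2} ∪ {5}
  {1,3,6}  = {1} ∪ {3,6}
  {2,4,5}  = {2} ∪ {4,5}
  {3,4,6}  = {3,6} ∪ {4}
  {1,3,4,6}  = {1,4} ∪ {3,6}
  {1,3,5,6}  = {1} ∪ {3,5,6}
  {2,3,4,6}  = {2,3,6} ∪ {4}
  [32 total]
Pass 5: stable.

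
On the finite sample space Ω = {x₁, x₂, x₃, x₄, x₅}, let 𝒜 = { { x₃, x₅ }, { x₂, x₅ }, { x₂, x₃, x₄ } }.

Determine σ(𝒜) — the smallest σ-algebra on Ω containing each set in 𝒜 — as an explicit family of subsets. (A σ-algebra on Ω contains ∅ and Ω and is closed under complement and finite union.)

Take S₀ = 𝒜 ∪ {∅, Ω} = { ∅, { x₂, x₅ }, { x₃, x₅ }, { x₂, x₃, x₄ }, Ω }.
Pass 1. New:
  { x₁, x₅ }  = ᶜ of { x₂, x₃, x₄ }
  { x₁, x₂, x₄ }  = ᶜ of { x₃, x₅ }
  { x₁, x₃, x₄ }  = ᶜ of { x₂, x₅ }
  { x₂, x₃, x₅ }  = { x₂, x₅ } ∪ { x₃, x₅ }
  { x₂, x₃, x₄, x₅ }  = { x₂, x₅ } ∪ { x₂, x₃, x₄ }
  — 10 sets.
Pass 2: 8 new —
  { x₁ }  = ᶜ of { x₂, x₃, x₄, x₅ }
  { x₁, x₄ }  = ᶜ of { x₂, x₃, x₅ }
  { x₁, x₂, x₅ }  = { x₂, x₅ } ∪ { x₁, x₅ }
  { x₁, x₃, x₅ }  = { x₁, x₅ } ∪ { x₃, x₅ }
  { x₁, x₂, x₃, x₄ }  = { x₂, x₃, x₄ } ∪ { x₁, x₂, x₄ }
  { x₁, x₂, x₃, x₅ }  = { x₂, x₃, x₅ } ∪ { x₁, x₅ }
  { x₁, x₂, x₄, x₅ }  = { x₂, x₅ } ∪ { x₁, x₂, x₄ }
  { x₁, x₃, x₄, x₅ }  = { x₁, x₃, x₄ } ∪ { x₁, x₅ }
  — 18 sets.
Pass 3 (7 new):
  { x₂ }  = ᶜ of { x₁, x₃, x₄, x₅ }
  { x₃ }  = ᶜ of { x₁, x₂, x₄, x₅ }
  { x₄ }  = ᶜ of { x₁, x₂, x₃, x₅ }
  { x₅ }  = ᶜ of { x₁, x₂, x₃, x₄ }
  { x₂, x₄ }  = ᶜ of { x₁, x₃, x₅ }
  { x₃, x₄ }  = ᶜ of { x₁, x₂, x₅ }
  { x₁, x₄, x₅ }  = { x₁, x₄ } ∪ { x₁, x₅ }
  — 25 sets.
Pass 4 (6 new):
  { x₁, x₂ }  = { x₂ } ∪ { x₁ }
  { x₁, x₃ }  = { x₃ } ∪ { x₁ }
  { x₂, x₃ }  = ᶜ of { x₁, x₄, x₅ }
  { x₄, x₅ }  = { x₅ } ∪ { x₄ }
  { x₂, x₄, x₅ }  = { x₂, x₅ } ∪ { x₄ }
  { x₃, x₄, x₅ }  = { x₃, x₄ } ∪ { x₅ }
  — 31 sets.
Pass 5: 1 new —
  { x₁, x₂, x₃ }  = ᶜ of { x₄, x₅ }
  — 32 sets.
Pass 6: already closed under ᶜ and ∪.

Therefore σ(𝒜) = { ∅, { x₁ }, { x₂ }, { x₃ }, { x₄ }, { x₅ }, { x₁, x₂ }, { x₁, x₃ }, { x₁, x₄ }, { x₁, x₅ }, { x₂, x₃ }, { x₂, x₄ }, { x₂, x₅ }, { x₃, x₄ }, { x₃, x₅ }, { x₄, x₅ }, { x₁, x₂, x₃ }, { x₁, x₂, x₄ }, { x₁, x₂, x₅ }, { x₁, x₃, x₄ }, { x₁, x₃, x₅ }, { x₁, x₄, x₅ }, { x₂, x₃, x₄ }, { x₂, x₃, x₅ }, { x₂, x₄, x₅ }, { x₃, x₄, x₅ }, { x₁, x₂, x₃, x₄ }, { x₁, x₂, x₃, x₅ }, { x₁, x₂, x₄, x₅ }, { x₁, x₃, x₄, x₅ }, { x₂, x₃, x₄, x₅ }, Ω } (|σ(𝒜)| = 32).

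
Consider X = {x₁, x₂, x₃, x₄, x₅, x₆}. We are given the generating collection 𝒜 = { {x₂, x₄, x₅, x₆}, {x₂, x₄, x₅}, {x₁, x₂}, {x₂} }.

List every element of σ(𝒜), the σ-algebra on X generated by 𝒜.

|σ(𝒜)| = 32.  σ(𝒜) = { ∅, {x₁}, {x₂}, {x₃}, {x₆}, {x₁, x₂}, {x₁, x₃}, {x₁, x₆}, {x₂, x₃}, {x₂, x₆}, {x₃, x₆}, {x₄, x₅}, {x₁, x₂, x₃}, {x₁, x₂, x₆}, {x₁, x₃, x₆}, {x₁, x₄, x₅}, {x₂, x₃, x₆}, {x₂, x₄, x₅}, {x₃, x₄, x₅}, {x₄, x₅, x₆}, {x₁, x₂, x₃, x₆}, {x₁, x₂, x₄, x₅}, {x₁, x₃, x₄, x₅}, {x₁, x₄, x₅, x₆}, {x₂, x₃, x₄, x₅}, {x₂, x₄, x₅, x₆}, {x₃, x₄, x₅, x₆}, {x₁, x₂, x₃, x₄, x₅}, {x₁, x₂, x₄, x₅, x₆}, {x₁, x₃, x₄, x₅, x₆}, {x₂, x₃, x₄, x₅, x₆}, X }

Derivation:
Take S₀ = 𝒜 ∪ {∅, X} = { ∅, {x₂}, {x₁, x₂}, {x₂, x₄, x₅}, {x₂, x₄, x₅, x₆}, X }.
Pass 1. New:
  {x₁, x₃}  = X∖{x₂, x₄, x₅, x₆}
  {x₁, x₃, x₆}  = X∖{x₂, x₄, x₅}
  {x₁, x₂, x₄, x₅}  = {x₁, x₂} ∪ {x₂, x₄, x₅}
  {x₃, x₄, x₅, x₆}  = X∖{x₁, x₂}
  {x₁, x₂, x₄, x₅, x₆}  = {x₂, x₄, x₅, x₆} ∪ {x₁, x₂}
  {x₁, x₃, x₄, x₅, x₆}  = X∖{x₂}
  (now 12)
Pass 2. New:
  {x₃}  = X∖{x₁, x₂, x₄, x₅, x₆}
  {x₃, x₆}  = X∖{x₁, x₂, x₄, x₅}
  {x₁, x₂, x₃}  = {x₁, x₂} ∪ {x₁, x₃}
  {x₁, x₂, x₃, x₆}  = {x₁, x₂} ∪ {x₁, x₃, x₆}
  {x₁, x₂, x₃, x₄, x₅}  = {x₁, x₂, x₄, x₅} ∪ {x₁, x₃}
  {x₂, x₃, x₄, x₅, x₆}  = {x₃, x₄, x₅, x₆} ∪ {x₂}
  (now 18)
Pass 3. New:
  {x₁}  = X∖{x₂, x₃, x₄, x₅, x₆}
  {x₆}  = X∖{x₁, x₂, x₃, x₄, x₅}
  {x₂, x₃}  = {x₃} ∪ {x₂}
  {x₄, x₅}  = X∖{x₁, x₂, x₃, x₆}
  {x₂, x₃, x₆}  = {x₃, x₆} ∪ {x₂}
  {x₄, x₅, x₆}  = X∖{x₁, x₂, x₃}
  {x₂, x₃, x₄, x₅}  = {x₃} ∪ {x₂, x₄, x₅}
  (now 25)
Pass 4: +7 →
  {x₁, x₆}  = X∖{x₂, x₃, x₄, x₅}
  {x₂, x₆}  = {x₂} ∪ {x₆}
  {x₁, x₂, x₆}  = {x₁, x₂} ∪ {x₆}
  {x₁, x₄, x₅}  = X∖{x₂, x₃, x₆}
  {x₃, x₄, x₅}  = {x₄, x₅} ∪ {x₃}
  {x₁, x₃, x₄, x₅}  = {x₄, x₅} ∪ {x₁, x₃}
  {x₁, x₄, x₅, x₆}  = X∖{x₂, x₃}
  (now 32)
Pass 5 adds nothing — fixpoint reached.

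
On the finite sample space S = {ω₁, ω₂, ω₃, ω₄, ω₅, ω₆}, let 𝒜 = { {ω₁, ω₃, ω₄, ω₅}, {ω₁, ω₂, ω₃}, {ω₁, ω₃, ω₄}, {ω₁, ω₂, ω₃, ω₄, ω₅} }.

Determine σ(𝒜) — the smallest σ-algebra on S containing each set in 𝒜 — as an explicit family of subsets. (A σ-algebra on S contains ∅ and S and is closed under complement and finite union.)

Take S₀ = 𝒜 ∪ {∅, S} = { {}, {ω₁, ω₂, ω₃}, {ω₁, ω₃, ω₄}, {ω₁, ω₃, ω₄, ω₅}, {ω₁, ω₂, ω₃, ω₄, ω₅}, S }.
Pass 1: 5 new —
  {ω₆}  = {ω₁, ω₂, ω₃, ω₄, ω₅}ᶜ
  {ω₂, ω₆}  = {ω₁, ω₃, ω₄, ω₅}ᶜ
  {ω₂, ω₅, ω₆}  = {ω₁, ω₃, ω₄}ᶜ
  {ω₄, ω₅, ω₆}  = {ω₁, ω₂, ω₃}ᶜ
  {ω₁, ω₂, ω₃, ω₄}  = {ω₁, ω₃, ω₄} ∪ {ω₁, ω₂, ω₃}
  (now 11)
Pass 2. New:
  {ω₅, ω₆}  = {ω₁, ω₂, ω₃, ω₄}ᶜ
  {ω₁, ω₂, ω₃, ω₆}  = {ω₁, ω₂, ω₃} ∪ {ω₂, ω₆}
  {ω₁, ω₃, ω₄, ω₆}  = {ω₆} ∪ {ω₁, ω₃, ω₄}
  {ω₂, ω₄, ω₅, ω₆}  = {ω₂, ω₆} ∪ {ω₄, ω₅, ω₆}
  {ω₁, ω₂, ω₃, ω₄, ω₆}  = {ω₂, ω₆} ∪ {ω₁, ω₃, ω₄}
  {ω₁, ω₂, ω₃, ω₅, ω₆}  = {ω₁, ω₂, ω₃} ∪ {ω₂, ω₅, ω₆}
  {ω₁, ω₃, ω₄, ω₅, ω₆}  = {ω₆} ∪ {ω₁, ω₃, ω₄, ω₅}
  (now 18)
Pass 3: +6 →
  {ω₂}  = {ω₁, ω₃, ω₄, ω₅, ω₆}ᶜ
  {ω₄}  = {ω₁, ω₂, ω₃, ω₅, ω₆}ᶜ
  {ω₅}  = {ω₁, ω₂, ω₃, ω₄, ω₆}ᶜ
  {ω₁, ω₃}  = {ω₂, ω₄, ω₅, ω₆}ᶜ
  {ω₂, ω₅}  = {ω₁, ω₃, ω₄, ω₆}ᶜ
  {ω₄, ω₅}  = {ω₁, ω₂, ω₃, ω₆}ᶜ
  (now 24)
Pass 4. New:
  {ω₂, ω₄}  = {ω₂} ∪ {ω₄}
  {ω₄, ω₆}  = {ω₆} ∪ {ω₄}
  {ω₁, ω₃, ω₅}  = {ω₅} ∪ {ω₁, ω₃}
  {ω₁, ω₃, ω₆}  = {ω₆} ∪ {ω₁, ω₃}
  {ω₂, ω₄, ω₅}  = {ω₂, ω₅} ∪ {ω₄, ω₅}
  {ω₂, ω₄, ω₆}  = {ω₂, ω₆} ∪ {ω₄}
  {ω₁, ω₂, ω₃, ω₅}  = {ω₂, ω₅} ∪ {ω₁, ω₂, ω₃}
  {ω₁, ω₃, ω₅, ω₆}  = {ω₅, ω₆} ∪ {ω₁, ω₃}
  (now 32)
Pass 5: already closed under ᶜ and ∪.

|σ(𝒜)| = 32.  σ(𝒜) = { {}, {ω₂}, {ω₄}, {ω₅}, {ω₆}, {ω₁, ω₃}, {ω₂, ω₄}, {ω₂, ω₅}, {ω₂, ω₆}, {ω₄, ω₅}, {ω₄, ω₆}, {ω₅, ω₆}, {ω₁, ω₂, ω₃}, {ω₁, ω₃, ω₄}, {ω₁, ω₃, ω₅}, {ω₁, ω₃, ω₆}, {ω₂, ω₄, ω₅}, {ω₂, ω₄, ω₆}, {ω₂, ω₅, ω₆}, {ω₄, ω₅, ω₆}, {ω₁, ω₂, ω₃, ω₄}, {ω₁, ω₂, ω₃, ω₅}, {ω₁, ω₂, ω₃, ω₆}, {ω₁, ω₃, ω₄, ω₅}, {ω₁, ω₃, ω₄, ω₆}, {ω₁, ω₃, ω₅, ω₆}, {ω₂, ω₄, ω₅, ω₆}, {ω₁, ω₂, ω₃, ω₄, ω₅}, {ω₁, ω₂, ω₃, ω₄, ω₆}, {ω₁, ω₂, ω₃, ω₅, ω₆}, {ω₁, ω₃, ω₄, ω₅, ω₆}, S }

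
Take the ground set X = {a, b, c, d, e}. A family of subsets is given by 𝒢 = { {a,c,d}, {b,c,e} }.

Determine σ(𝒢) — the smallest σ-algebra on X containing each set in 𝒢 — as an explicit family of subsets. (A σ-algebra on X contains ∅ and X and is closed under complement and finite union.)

Take S₀ = 𝒢 ∪ {∅, X} = { ∅, {a,c,d}, {b,c,e}, X }.
Round 1: +2 →
  {a,d}  = {b,c,e}ᶜ
  {b,e}  = {a,c,d}ᶜ
  [6 total]
Round 2. New:
  {a,b,d,e}  = {b,e} ∪ {a,d}
  [7 total]
Round 3: 1 new —
  {c}  = {a,b,d,e}ᶜ
  [8 total]
After Round 4 the family is unchanged; done.

|σ(𝒢)| = 8.  σ(𝒢) = { ∅, {c}, {a,d}, {b,e}, {a,c,d}, {b,c,e}, {a,b,d,e}, X }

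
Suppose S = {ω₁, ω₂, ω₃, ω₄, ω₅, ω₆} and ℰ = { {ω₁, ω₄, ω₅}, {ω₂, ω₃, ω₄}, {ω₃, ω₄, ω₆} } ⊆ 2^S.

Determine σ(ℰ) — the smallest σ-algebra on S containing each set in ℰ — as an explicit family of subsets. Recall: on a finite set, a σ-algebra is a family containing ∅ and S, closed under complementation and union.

Start: ℰ ∪ {∅, S} = { ∅, {ω₁, ω₄, ω₅}, {ω₂, ω₃, ω₄}, {ω₃, ω₄, ω₆}, S }.
Iteration 1: 6 new —
  {ω₁, ω₂, ω₅}  = S∖{ω₃, ω₄, ω₆}
  {ω₁, ω₅, ω₆}  = S∖{ω₂, ω₃, ω₄}
  {ω₂, ω₃, ω₆}  = S∖{ω₁, ω₄, ω₅}
  {ω₂, ω₃, ω₄, ω₆}  = {ω₂, ω₃, ω₄} ∪ {ω₃, ω₄, ω₆}
  {ω₁, ω₂, ω₃, ω₄, ω₅}  = {ω₁, ω₄, ω₅} ∪ {ω₂, ω₃, ω₄}
  {ω₁, ω₃, ω₄, ω₅, ω₆}  = {ω₁, ω₄, ω₅} ∪ {ω₃, ω₄, ω₆}
  |family| = 11
Iteration 2 adds 7:
  {ω₂}  = S∖{ω₁, ω₃, ω₄, ω₅, ω₆}
  {ω₆}  = S∖{ω₁, ω₂, ω₃, ω₄, ω₅}
  {ω₁, ω₅}  = S∖{ω₂, ω₃, ω₄, ω₆}
  {ω₁, ω₂, ω₄, ω₅}  = {ω₁, ω₄, ω₅} ∪ {ω₁, ω₂, ω₅}
  {ω₁, ω₂, ω₅, ω₆}  = {ω₁, ω₂, ω₅} ∪ {ω₁, ω₅, ω₆}
  {ω₁, ω₄, ω₅, ω₆}  = {ω₁, ω₄, ω₅} ∪ {ω₁, ω₅, ω₆}
  {ω₁, ω₂, ω₃, ω₅, ω₆}  = {ω₂, ω₃, ω₆} ∪ {ω₁, ω₂, ω₅}
  |family| = 18
Iteration 3 (6 new):
  {ω₄}  = S∖{ω₁, ω₂, ω₃, ω₅, ω₆}
  {ω₂, ω₃}  = S∖{ω₁, ω₄, ω₅, ω₆}
  {ω₂, ω₆}  = {ω₂} ∪ {ω₆}
  {ω₃, ω₄}  = S∖{ω₁, ω₂, ω₅, ω₆}
  {ω₃, ω₆}  = S∖{ω₁, ω₂, ω₄, ω₅}
  {ω₁, ω₂, ω₄, ω₅, ω₆}  = {ω₁, ω₄, ω₅} ∪ {ω₁, ω₂, ω₅, ω₆}
  |family| = 24
Iteration 4 adds 7:
  {ω₃}  = S∖{ω₁, ω₂, ω₄, ω₅, ω₆}
  {ω₂, ω₄}  = {ω₂} ∪ {ω₄}
  {ω₄, ω₆}  = {ω₆} ∪ {ω₄}
  {ω₂, ω₄, ω₆}  = {ω₂, ω₆} ∪ {ω₄}
  {ω₁, ω₂, ω₃, ω₅}  = {ω₁, ω₂, ω₅} ∪ {ω₂, ω₃}
  {ω₁, ω₃, ω₄, ω₅}  = S∖{ω₂, ω₆}
  {ω₁, ω₃, ω₅, ω₆}  = {ω₁, ω₅, ω₆} ∪ {ω₃, ω₆}
  |family| = 31
Iteration 5: +1 →
  {ω₁, ω₃, ω₅}  = S∖{ω₂, ω₄, ω₆}
  |family| = 32
After Iteration 6 the family is unchanged; done.

|σ(ℰ)| = 32.  σ(ℰ) = { ∅, {ω₂}, {ω₃}, {ω₄}, {ω₆}, {ω₁, ω₅}, {ω₂, ω₃}, {ω₂, ω₄}, {ω₂, ω₆}, {ω₃, ω₄}, {ω₃, ω₆}, {ω₄, ω₆}, {ω₁, ω₂, ω₅}, {ω₁, ω₃, ω₅}, {ω₁, ω₄, ω₅}, {ω₁, ω₅, ω₆}, {ω₂, ω₃, ω₄}, {ω₂, ω₃, ω₆}, {ω₂, ω₄, ω₆}, {ω₃, ω₄, ω₆}, {ω₁, ω₂, ω₃, ω₅}, {ω₁, ω₂, ω₄, ω₅}, {ω₁, ω₂, ω₅, ω₆}, {ω₁, ω₃, ω₄, ω₅}, {ω₁, ω₃, ω₅, ω₆}, {ω₁, ω₄, ω₅, ω₆}, {ω₂, ω₃, ω₄, ω₆}, {ω₁, ω₂, ω₃, ω₄, ω₅}, {ω₁, ω₂, ω₃, ω₅, ω₆}, {ω₁, ω₂, ω₄, ω₅, ω₆}, {ω₁, ω₃, ω₄, ω₅, ω₆}, S }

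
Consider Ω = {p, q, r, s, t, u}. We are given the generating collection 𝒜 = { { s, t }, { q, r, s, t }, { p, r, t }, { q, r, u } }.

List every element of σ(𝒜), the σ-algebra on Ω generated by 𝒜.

Initial family (6 sets): { {  }, { s, t }, { p, r, t }, { q, r, u }, { q, r, s, t }, Ω }.
Pass 1 adds 8:
  { p, u }  = Ω∖{ q, r, s, t }
  { p, s, t }  = Ω∖{ q, r, u }
  { q, s, u }  = Ω∖{ p, r, t }
  { p, q, r, u }  = Ω∖{ s, t }
  { p, r, s, t }  = { s, t } ∪ { p, r, t }
  { p, q, r, s, t }  = { p, r, t } ∪ { q, r, s, t }
  { p, q, r, t, u }  = { q, r, u } ∪ { p, r, t }
  { q, r, s, t, u }  = { s, t } ∪ { q, r, u }
  (now 14)
Pass 2: +12 →
  { p }  = Ω∖{ q, r, s, t, u }
  { s }  = Ω∖{ p, q, r, t, u }
  { u }  = Ω∖{ p, q, r, s, t }
  { q, u }  = Ω∖{ p, r, s, t }
  { p, q, s, u }  = { q, s, u } ∪ { p, u }
  { p, r, t, u }  = { p, u } ∪ { p, r, t }
  { p, s, t, u }  = { p, s, t } ∪ { p, u }
  { q, r, s, u }  = { q, s, u } ∪ { q, r, u }
  { q, s, t, u }  = { q, s, u } ∪ { s, t }
  { p, q, r, s, u }  = { q, s, u } ∪ { p, q, r, u }
  { p, q, s, t, u }  = { p, s, t } ∪ { q, s, u }
  { p, r, s, t, u }  = { p, u } ∪ { p, r, s, t }
  (now 26)
Pass 3 adds 13:
  { q }  = Ω∖{ p, r, s, t, u }
  { r }  = Ω∖{ p, q, s, t, u }
  { t }  = Ω∖{ p, q, r, s, u }
  { p, r }  = Ω∖{ q, s, t, u }
  { p, s }  = { s } ∪ { p }
  { p, t }  = Ω∖{ q, r, s, u }
  { q, r }  = Ω∖{ p, s, t, u }
  { q, s }  = Ω∖{ p, r, t, u }
  { r, t }  = Ω∖{ p, q, s, u }
  { s, u }  = { u } ∪ { s }
  { p, q, u }  = { p, u } ∪ { q, u }
  { p, s, u }  = { p, u } ∪ { s }
  { s, t, u }  = { s, t } ∪ { u }
  (now 39)
Pass 4 (25 new):
  { p, q }  = { q } ∪ { p }
  { q, t }  = { q } ∪ { t }
  { r, s }  = { r } ∪ { s }
  { r, u }  = { r } ∪ { u }
  { t, u }  = { u } ∪ { t }
  { p, q, r }  = Ω∖{ s, t, u }
  { p, q, s }  = { q } ∪ { p, s }
  { p, q, t }  = { q } ∪ { p, t }
  { p, r, s }  = { p, r } ∪ { s }
  { p, r, u }  = { p, u } ∪ { p, r }
  { p, t, u }  = { p, u } ∪ { p, t }
  { q, r, s }  = { r } ∪ { q, s }
  { q, r, t }  = Ω∖{ p, s, u }
  { q, s, t }  = { q } ∪ { s, t }
  { q, t, u }  = { q, u } ∪ { t }
  { r, s, t }  = Ω∖{ p, q, u }
  { r, s, u }  = { r } ∪ { s, u }
  { r, t, u }  = { r, t } ∪ { u }
  { p, q, r, s }  = { p, r } ∪ { q, s }
  { p, q, r, t }  = Ω∖{ s, u }
  { p, q, s, t }  = { q } ∪ { p, s, t }
  { p, q, t, u }  = { q, u } ∪ { p, t }
  { p, r, s, u }  = { p, r } ∪ { p, s, u }
  { q, r, t, u }  = Ω∖{ p, s }
  { r, s, t, u }  = { r, t } ∪ { s, t, u }
  (now 64)
Pass 5: no new sets; the family is a σ-algebra.

Hence σ(𝒜) has 64 members: { {  }, { p }, { q }, { r }, { s }, { t }, { u }, { p, q }, { p, r }, { p, s }, { p, t }, { p, u }, { q, r }, { q, s }, { q, t }, { q, u }, { r, s }, { r, t }, { r, u }, { s, t }, { s, u }, { t, u }, { p, q, r }, { p, q, s }, { p, q, t }, { p, q, u }, { p, r, s }, { p, r, t }, { p, r, u }, { p, s, t }, { p, s, u }, { p, t, u }, { q, r, s }, { q, r, t }, { q, r, u }, { q, s, t }, { q, s, u }, { q, t, u }, { r, s, t }, { r, s, u }, { r, t, u }, { s, t, u }, { p, q, r, s }, { p, q, r, t }, { p, q, r, u }, { p, q, s, t }, { p, q, s, u }, { p, q, t, u }, { p, r, s, t }, { p, r, s, u }, { p, r, t, u }, { p, s, t, u }, { q, r, s, t }, { q, r, s, u }, { q, r, t, u }, { q, s, t, u }, { r, s, t, u }, { p, q, r, s, t }, { p, q, r, s, u }, { p, q, r, t, u }, { p, q, s, t, u }, { p, r, s, t, u }, { q, r, s, t, u }, Ω }.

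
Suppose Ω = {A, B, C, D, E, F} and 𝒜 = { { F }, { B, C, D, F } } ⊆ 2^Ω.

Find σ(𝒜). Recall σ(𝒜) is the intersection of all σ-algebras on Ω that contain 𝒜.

|σ(𝒜)| = 8.  σ(𝒜) = { {}, { F }, { A, E }, { A, E, F }, { B, C, D }, { B, C, D, F }, { A, B, C, D, E }, Ω }

Check:
Begin from { {}, { F }, { B, C, D, F }, Ω } (that is, 𝒜 plus ∅ and Ω).
Pass 1: 2 new —
  { A, E }  = complement { B, C, D, F }
  { A, B, C, D, E }  = complement { F }
  — 6 sets.
Pass 2 (1 new):
  { A, E, F }  = { A, E } ∪ { F }
  — 7 sets.
Pass 3 (1 new):
  { B, C, D }  = complement { A, E, F }
  — 8 sets.
Pass 4: already closed under ᶜ and ∪.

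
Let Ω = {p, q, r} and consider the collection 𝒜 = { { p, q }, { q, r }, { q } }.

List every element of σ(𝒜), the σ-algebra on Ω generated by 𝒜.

Initial family (5 sets): { {}, { q }, { p, q }, { q, r }, Ω }.
Round 1 (3 new):
  { p }  = { q, r }ᶜ
  { r }  = { p, q }ᶜ
  { p, r }  = { q }ᶜ
  — 8 sets.
Round 2: stable.

Therefore σ(𝒜) = { {}, { p }, { q }, { r }, { p, q }, { p, r }, { q, r }, Ω } (|σ(𝒜)| = 8).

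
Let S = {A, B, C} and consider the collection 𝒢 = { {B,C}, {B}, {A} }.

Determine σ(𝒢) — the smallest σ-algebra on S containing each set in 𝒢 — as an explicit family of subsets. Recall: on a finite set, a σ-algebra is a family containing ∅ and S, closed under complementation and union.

σ(𝒢) = { {}, {A}, {B}, {C}, {A,B}, {A,C}, {B,C}, S }

Working:
Take S₀ = 𝒢 ∪ {∅, S} = { {}, {A}, {B}, {B,C}, S }.
Round 1: 2 new —
  {A,B}  = {B} ∪ {A}
  {A,C}  = {B}ᶜ
  — 7 sets.
Round 2: 1 new —
  {C}  = {A,B}ᶜ
  — 8 sets.
Round 3: no new sets; the family is a σ-algebra.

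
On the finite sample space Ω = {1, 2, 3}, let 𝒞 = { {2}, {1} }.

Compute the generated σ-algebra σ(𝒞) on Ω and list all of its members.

Begin from { {}, {1}, {2}, Ω } (that is, 𝒞 plus ∅ and Ω).
Round 1: 3 new —
  {1,2}  = {2} ∪ {1}
  {1,3}  = complement {2}
  {2,3}  = complement {1}
Round 2: +1 →
  {3}  = complement {1,2}
Round 3: already closed under ᶜ and ∪.

Therefore σ(𝒞) = { {}, {1}, {2}, {3}, {1,2}, {1,3}, {2,3}, Ω } (|σ(𝒞)| = 8).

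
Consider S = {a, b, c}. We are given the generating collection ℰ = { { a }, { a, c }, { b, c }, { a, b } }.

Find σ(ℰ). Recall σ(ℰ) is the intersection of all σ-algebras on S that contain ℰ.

Start: ℰ ∪ {∅, S} = { ∅, { a }, { a, b }, { a, c }, { b, c }, S }.
Iteration 1 adds 2:
  { b }  = complement { a, c }
  { c }  = complement { a, b }
  — 8 sets.
Iteration 2: no new sets; the family is a σ-algebra.

σ(ℰ) = { ∅, { a }, { b }, { c }, { a, b }, { a, c }, { b, c }, S }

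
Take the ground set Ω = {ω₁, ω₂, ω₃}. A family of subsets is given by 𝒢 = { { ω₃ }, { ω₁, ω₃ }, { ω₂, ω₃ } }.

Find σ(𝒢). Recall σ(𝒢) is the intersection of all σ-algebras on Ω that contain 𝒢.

σ(𝒢) (8 sets): { ∅, { ω₁ }, { ω₂ }, { ω₃ }, { ω₁, ω₂ }, { ω₁, ω₃ }, { ω₂, ω₃ }, Ω }

Working:
Take S₀ = 𝒢 ∪ {∅, Ω} = { ∅, { ω₃ }, { ω₁, ω₃ }, { ω₂, ω₃ }, Ω }.
Iteration 1: +3 →
  { ω₁ }  = complement { ω₂, ω₃ }
  { ω₂ }  = complement { ω₁, ω₃ }
  { ω₁, ω₂ }  = complement { ω₃ }
  — 8 sets.
After Iteration 2 the family is unchanged; done.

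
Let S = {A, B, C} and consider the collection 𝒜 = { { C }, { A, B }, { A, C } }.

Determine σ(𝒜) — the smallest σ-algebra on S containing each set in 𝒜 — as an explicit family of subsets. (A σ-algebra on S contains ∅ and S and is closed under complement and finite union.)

Initial family (5 sets): { {}, { C }, { A, B }, { A, C }, S }.
Round 1: 1 new —
  { B }  = S∖{ A, C }
  |family| = 6
Round 2: 1 new —
  { B, C }  = { C } ∪ { B }
  |family| = 7
Round 3 adds 1:
  { A }  = S∖{ B, C }
  |family| = 8
Round 4: stable.

Therefore σ(𝒜) = { {}, { A }, { B }, { C }, { A, B }, { A, C }, { B, C }, S } (|σ(𝒜)| = 8).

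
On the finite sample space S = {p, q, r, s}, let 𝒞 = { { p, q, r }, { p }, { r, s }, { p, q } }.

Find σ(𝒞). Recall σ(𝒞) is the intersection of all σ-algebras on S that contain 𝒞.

Take S₀ = 𝒞 ∪ {∅, S} = { {}, { p }, { p, q }, { r, s }, { p, q, r }, S }.
Step 1: +3 →
  { s }  = { p, q, r }ᶜ
  { p, r, s }  = { r, s } ∪ { p }
  { q, r, s }  = { p }ᶜ
  (now 9)
Step 2 (3 new):
  { q }  = { p, r, s }ᶜ
  { p, s }  = { s } ∪ { p }
  { p, q, s }  = { p, q } ∪ { s }
  (now 12)
Step 3 adds 3:
  { r }  = { p, q, s }ᶜ
  { q, r }  = { p, s }ᶜ
  { q, s }  = { s } ∪ { q }
  (now 15)
Step 4 adds 1:
  { p, r }  = { q, s }ᶜ
  (now 16)
Step 5: no new sets; the family is a σ-algebra.

Hence σ(𝒞) has 16 members: { {}, { p }, { q }, { r }, { s }, { p, q }, { p, r }, { p, s }, { q, r }, { q, s }, { r, s }, { p, q, r }, { p, q, s }, { p, r, s }, { q, r, s }, S }.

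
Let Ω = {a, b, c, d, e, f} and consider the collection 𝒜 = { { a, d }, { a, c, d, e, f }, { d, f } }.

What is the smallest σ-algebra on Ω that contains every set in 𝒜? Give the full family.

Start: 𝒜 ∪ {∅, Ω} = { ∅, { a, d }, { d, f }, { a, c, d, e, f }, Ω }.
Step 1 (4 new):
  { b }  = complement { a, c, d, e, f }
  { a, d, f }  = { a, d } ∪ { d, f }
  { a, b, c, e }  = complement { d, f }
  { b, c, e, f }  = complement { a, d }
  [9 total]
Step 2: 7 new —
  { a, b, d }  = { b } ∪ { a, d }
  { b, c, e }  = complement { a, d, f }
  { b, d, f }  = { b } ∪ { d, f }
  { a, b, d, f }  = { b } ∪ { a, d, f }
  { a, b, c, d, e }  = { a, d } ∪ { a, b, c, e }
  { a, b, c, e, f }  = { a, b, c, e } ∪ { b, c, e, f }
  { b, c, d, e, f }  = { d, f } ∪ { b, c, e, f }
  [16 total]
Step 3 adds 6:
  { a }  = complement { b, c, d, e, f }
  { d }  = complement { a, b, c, e, f }
  { f }  = complement { a, b, c, d, e }
  { c, e }  = complement { a, b, d, f }
  { a, c, e }  = complement { b, d, f }
  { c, e, f }  = complement { a, b, d }
  [22 total]
Step 4 (9 new):
  { a, b }  = { a } ∪ { b }
  { a, f }  = { a } ∪ { f }
  { b, d }  = { b } ∪ { d }
  { b, f }  = { b } ∪ { f }
  { c, d, e }  = { c, e } ∪ { d }
  { a, c, d, e }  = { a, c, e } ∪ { a, d }
  { a, c, e, f }  = { a } ∪ { c, e, f }
  { b, c, d, e }  = { b, c, e } ∪ { d }
  { c, d, e, f }  = { c, e, f } ∪ { d }
  [31 total]
Step 5: 1 new —
  { a, b, f }  = complement { c, d, e }
  [32 total]
Step 6: already closed under ᶜ and ∪.

Therefore σ(𝒜) = { ∅, { a }, { b }, { d }, { f }, { a, b }, { a, d }, { a, f }, { b, d }, { b, f }, { c, e }, { d, f }, { a, b, d }, { a, b, f }, { a, c, e }, { a, d, f }, { b, c, e }, { b, d, f }, { c, d, e }, { c, e, f }, { a, b, c, e }, { a, b, d, f }, { a, c, d, e }, { a, c, e, f }, { b, c, d, e }, { b, c, e, f }, { c, d, e, f }, { a, b, c, d, e }, { a, b, c, e, f }, { a, c, d, e, f }, { b, c, d, e, f }, Ω } (|σ(𝒜)| = 32).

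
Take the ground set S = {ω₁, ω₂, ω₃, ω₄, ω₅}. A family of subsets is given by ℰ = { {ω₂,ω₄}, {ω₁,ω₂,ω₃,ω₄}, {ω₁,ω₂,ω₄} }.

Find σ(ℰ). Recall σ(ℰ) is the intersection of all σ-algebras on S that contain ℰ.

Take S₀ = ℰ ∪ {∅, S} = { {}, {ω₂,ω₄}, {ω₁,ω₂,ω₄}, {ω₁,ω₂,ω₃,ω₄}, S }.
Pass 1: +3 →
  {ω₅}  = {ω₁,ω₂,ω₃,ω₄}ᶜ
  {ω₃,ω₅}  = {ω₁,ω₂,ω₄}ᶜ
  {ω₁,ω₃,ω₅}  = {ω₂,ω₄}ᶜ
  (now 8)
Pass 2: 3 new —
  {ω₂,ω₄,ω₅}  = {ω₂,ω₄} ∪ {ω₅}
  {ω₁,ω₂,ω₄,ω₅}  = {ω₁,ω₂,ω₄} ∪ {ω₅}
  {ω₂,ω₃,ω₄,ω₅}  = {ω₃,ω₅} ∪ {ω₂,ω₄}
  (now 11)
Pass 3 adds 3:
  {ω₁}  = {ω₂,ω₃,ω₄,ω₅}ᶜ
  {ω₃}  = {ω₁,ω₂,ω₄,ω₅}ᶜ
  {ω₁,ω₃}  = {ω₂,ω₄,ω₅}ᶜ
  (now 14)
Pass 4 adds 2:
  {ω₁,ω₅}  = {ω₅} ∪ {ω₁}
  {ω₂,ω₃,ω₄}  = {ω₃} ∪ {ω₂,ω₄}
  (now 16)
After Pass 5 the family is unchanged; done.

Hence σ(ℰ) has 16 members: { {}, {ω₁}, {ω₃}, {ω₅}, {ω₁,ω₃}, {ω₁,ω₅}, {ω₂,ω₄}, {ω₃,ω₅}, {ω₁,ω₂,ω₄}, {ω₁,ω₃,ω₅}, {ω₂,ω₃,ω₄}, {ω₂,ω₄,ω₅}, {ω₁,ω₂,ω₃,ω₄}, {ω₁,ω₂,ω₄,ω₅}, {ω₂,ω₃,ω₄,ω₅}, S }.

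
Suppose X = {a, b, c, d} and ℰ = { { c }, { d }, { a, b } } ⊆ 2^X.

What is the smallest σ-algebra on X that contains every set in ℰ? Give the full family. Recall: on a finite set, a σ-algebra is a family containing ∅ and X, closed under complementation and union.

Initial family (5 sets): { {}, { c }, { d }, { a, b }, X }.
Pass 1 (3 new):
  { c, d }  = ᶜ of { a, b }
  { a, b, c }  = ᶜ of { d }
  { a, b, d }  = ᶜ of { c }
  |family| = 8
Pass 2: closed — nothing new.

σ(ℰ) = { {}, { c }, { d }, { a, b }, { c, d }, { a, b, c }, { a, b, d }, X }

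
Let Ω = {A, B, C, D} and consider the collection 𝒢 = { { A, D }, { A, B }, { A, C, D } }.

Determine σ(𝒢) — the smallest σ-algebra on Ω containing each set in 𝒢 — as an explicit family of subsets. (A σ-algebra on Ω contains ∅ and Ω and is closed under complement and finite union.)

σ(𝒢) = { {}, { A }, { B }, { C }, { D }, { A, B }, { A, C }, { A, D }, { B, C }, { B, D }, { C, D }, { A, B, C }, { A, B, D }, { A, C, D }, { B, C, D }, Ω }

Working:
Seed the family with 𝒢 together with ∅ and Ω: { {}, { A, B }, { A, D }, { A, C, D }, Ω }.
Round 1: 4 new —
  { B }  = { A, C, D }ᶜ
  { B, C }  = { A, D }ᶜ
  { C, D }  = { A, B }ᶜ
  { A, B, D }  = { A, D } ∪ { A, B }
  [9 total]
Round 2: +3 →
  { C }  = { A, B, D }ᶜ
  { A, B, C }  = { A, B } ∪ { B, C }
  { B, C, D }  = { C, D } ∪ { B }
  [12 total]
Round 3 (2 new):
  { A }  = { B, C, D }ᶜ
  { D }  = { A, B, C }ᶜ
  [14 total]
Round 4: +2 →
  { A, C }  = { C } ∪ { A }
  { B, D }  = { D } ∪ { B }
  [16 total]
Round 5 adds nothing — fixpoint reached.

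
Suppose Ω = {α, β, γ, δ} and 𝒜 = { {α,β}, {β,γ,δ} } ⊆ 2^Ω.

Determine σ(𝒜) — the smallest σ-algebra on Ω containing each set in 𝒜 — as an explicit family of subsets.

σ(𝒜) (8 sets): { {}, {α}, {β}, {α,β}, {γ,δ}, {α,γ,δ}, {β,γ,δ}, Ω }

Derivation:
Seed the family with 𝒜 together with ∅ and Ω: { {}, {α,β}, {β,γ,δ}, Ω }.
Step 1: +2 →
  {α}  = ᶜ of {β,γ,δ}
  {γ,δ}  = ᶜ of {α,β}
  — 6 sets.
Step 2 adds 1:
  {α,γ,δ}  = {γ,δ} ∪ {α}
  — 7 sets.
Step 3 (1 new):
  {β}  = ᶜ of {α,γ,δ}
  — 8 sets.
Step 4: no new sets; the family is a σ-algebra.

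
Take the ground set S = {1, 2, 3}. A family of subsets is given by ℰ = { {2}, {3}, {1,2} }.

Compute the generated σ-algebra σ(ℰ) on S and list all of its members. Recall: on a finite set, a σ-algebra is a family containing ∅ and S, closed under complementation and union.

Begin from { {}, {2}, {3}, {1,2}, S } (that is, ℰ plus ∅ and S).
Iteration 1 adds 2:
  {1,3}  = {2}ᶜ
  {2,3}  = {3} ∪ {2}
  (now 7)
Iteration 2: +1 →
  {1}  = {2,3}ᶜ
  (now 8)
Iteration 3: closed — nothing new.

|σ(ℰ)| = 8.  σ(ℰ) = { {}, {1}, {2}, {3}, {1,2}, {1,3}, {2,3}, S }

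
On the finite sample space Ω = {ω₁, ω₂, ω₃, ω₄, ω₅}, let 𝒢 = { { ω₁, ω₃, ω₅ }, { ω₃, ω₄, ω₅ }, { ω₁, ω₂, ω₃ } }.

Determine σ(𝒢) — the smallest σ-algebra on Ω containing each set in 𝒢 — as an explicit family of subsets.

σ(𝒢) (32 sets): { ∅, { ω₁ }, { ω₂ }, { ω₃ }, { ω₄ }, { ω₅ }, { ω₁, ω₂ }, { ω₁, ω₃ }, { ω₁, ω₄ }, { ω₁, ω₅ }, { ω₂, ω₃ }, { ω₂, ω₄ }, { ω₂, ω₅ }, { ω₃, ω₄ }, { ω₃, ω₅ }, { ω₄, ω₅ }, { ω₁, ω₂, ω₃ }, { ω₁, ω₂, ω₄ }, { ω₁, ω₂, ω₅ }, { ω₁, ω₃, ω₄ }, { ω₁, ω₃, ω₅ }, { ω₁, ω₄, ω₅ }, { ω₂, ω₃, ω₄ }, { ω₂, ω₃, ω₅ }, { ω₂, ω₄, ω₅ }, { ω₃, ω₄, ω₅ }, { ω₁, ω₂, ω₃, ω₄ }, { ω₁, ω₂, ω₃, ω₅ }, { ω₁, ω₂, ω₄, ω₅ }, { ω₁, ω₃, ω₄, ω₅ }, { ω₂, ω₃, ω₄, ω₅ }, Ω }

Derivation:
Initial family (5 sets): { ∅, { ω₁, ω₂, ω₃ }, { ω₁, ω₃, ω₅ }, { ω₃, ω₄, ω₅ }, Ω }.
Round 1 (5 new):
  { ω₁, ω₂ }  = Ω∖{ ω₃, ω₄, ω₅ }
  { ω₂, ω₄ }  = Ω∖{ ω₁, ω₃, ω₅ }
  { ω₄, ω₅ }  = Ω∖{ ω₁, ω₂, ω₃ }
  { ω₁, ω₂, ω₃, ω₅ }  = { ω₁, ω₂, ω₃ } ∪ { ω₁, ω₃, ω₅ }
  { ω₁, ω₃, ω₄, ω₅ }  = { ω₃, ω₄, ω₅ } ∪ { ω₁, ω₃, ω₅ }
  |family| = 10
Round 2 adds 7:
  { ω₂ }  = Ω∖{ ω₁, ω₃, ω₄, ω₅ }
  { ω₄ }  = Ω∖{ ω₁, ω₂, ω₃, ω₅ }
  { ω₁, ω₂, ω₄ }  = { ω₁, ω₂ } ∪ { ω₂, ω₄ }
  { ω₂, ω₄, ω₅ }  = { ω₄, ω₅ } ∪ { ω₂, ω₄ }
  { ω₁, ω₂, ω₃, ω₄ }  = { ω₁, ω₂, ω₃ } ∪ { ω₂, ω₄ }
  { ω₁, ω₂, ω₄, ω₅ }  = { ω₁, ω₂ } ∪ { ω₄, ω₅ }
  { ω₂, ω₃, ω₄, ω₅ }  = { ω₃, ω₄, ω₅ } ∪ { ω₂, ω₄ }
  |family| = 17
Round 3 adds 5:
  { ω₁ }  = Ω∖{ ω₂, ω₃, ω₄, ω₅ }
  { ω₃ }  = Ω∖{ ω₁, ω₂, ω₄, ω₅ }
  { ω₅ }  = Ω∖{ ω₁, ω₂, ω₃, ω₄ }
  { ω₁, ω₃ }  = Ω∖{ ω₂, ω₄, ω₅ }
  { ω₃, ω₅ }  = Ω∖{ ω₁, ω₂, ω₄ }
  |family| = 22
Round 4: +10 →
  { ω₁, ω₄ }  = { ω₄ } ∪ { ω₁ }
  { ω₁, ω₅ }  = { ω₅ } ∪ { ω₁ }
  { ω₂, ω₃ }  = { ω₂ } ∪ { ω₃ }
  { ω₂, ω₅ }  = { ω₂ } ∪ { ω₅ }
  { ω₃, ω₄ }  = { ω₃ } ∪ { ω₄ }
  { ω₁, ω₂, ω₅ }  = { ω₁, ω₂ } ∪ { ω₅ }
  { ω₁, ω₃, ω₄ }  = { ω₁, ω₃ } ∪ { ω₄ }
  { ω₁, ω₄, ω₅ }  = { ω₄, ω₅ } ∪ { ω₁ }
  { ω₂, ω₃, ω₄ }  = { ω₃ } ∪ { ω₂, ω₄ }
  { ω₂, ω₃, ω₅ }  = { ω₂ } ∪ { ω₃, ω₅ }
  |family| = 32
Round 5: no new sets; the family is a σ-algebra.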